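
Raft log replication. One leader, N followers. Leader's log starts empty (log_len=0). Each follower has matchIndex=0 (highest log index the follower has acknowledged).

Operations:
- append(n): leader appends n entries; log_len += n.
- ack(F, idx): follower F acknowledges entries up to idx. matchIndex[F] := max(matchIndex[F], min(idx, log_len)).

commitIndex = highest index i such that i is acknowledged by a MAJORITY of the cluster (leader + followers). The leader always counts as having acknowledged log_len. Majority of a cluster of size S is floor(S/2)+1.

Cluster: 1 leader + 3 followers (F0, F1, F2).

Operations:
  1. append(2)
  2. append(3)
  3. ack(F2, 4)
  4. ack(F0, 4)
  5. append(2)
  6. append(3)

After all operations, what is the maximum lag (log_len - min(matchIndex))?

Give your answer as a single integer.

Op 1: append 2 -> log_len=2
Op 2: append 3 -> log_len=5
Op 3: F2 acks idx 4 -> match: F0=0 F1=0 F2=4; commitIndex=0
Op 4: F0 acks idx 4 -> match: F0=4 F1=0 F2=4; commitIndex=4
Op 5: append 2 -> log_len=7
Op 6: append 3 -> log_len=10

Answer: 10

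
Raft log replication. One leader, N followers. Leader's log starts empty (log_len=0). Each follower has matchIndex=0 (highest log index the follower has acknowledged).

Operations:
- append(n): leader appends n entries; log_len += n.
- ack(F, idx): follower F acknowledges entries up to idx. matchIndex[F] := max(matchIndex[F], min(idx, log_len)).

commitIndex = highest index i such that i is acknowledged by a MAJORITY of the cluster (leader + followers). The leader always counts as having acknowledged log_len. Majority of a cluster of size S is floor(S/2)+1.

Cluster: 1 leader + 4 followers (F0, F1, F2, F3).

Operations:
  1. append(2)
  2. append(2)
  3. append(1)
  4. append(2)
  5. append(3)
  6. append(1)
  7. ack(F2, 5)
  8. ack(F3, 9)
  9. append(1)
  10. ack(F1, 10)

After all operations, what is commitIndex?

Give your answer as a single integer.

Op 1: append 2 -> log_len=2
Op 2: append 2 -> log_len=4
Op 3: append 1 -> log_len=5
Op 4: append 2 -> log_len=7
Op 5: append 3 -> log_len=10
Op 6: append 1 -> log_len=11
Op 7: F2 acks idx 5 -> match: F0=0 F1=0 F2=5 F3=0; commitIndex=0
Op 8: F3 acks idx 9 -> match: F0=0 F1=0 F2=5 F3=9; commitIndex=5
Op 9: append 1 -> log_len=12
Op 10: F1 acks idx 10 -> match: F0=0 F1=10 F2=5 F3=9; commitIndex=9

Answer: 9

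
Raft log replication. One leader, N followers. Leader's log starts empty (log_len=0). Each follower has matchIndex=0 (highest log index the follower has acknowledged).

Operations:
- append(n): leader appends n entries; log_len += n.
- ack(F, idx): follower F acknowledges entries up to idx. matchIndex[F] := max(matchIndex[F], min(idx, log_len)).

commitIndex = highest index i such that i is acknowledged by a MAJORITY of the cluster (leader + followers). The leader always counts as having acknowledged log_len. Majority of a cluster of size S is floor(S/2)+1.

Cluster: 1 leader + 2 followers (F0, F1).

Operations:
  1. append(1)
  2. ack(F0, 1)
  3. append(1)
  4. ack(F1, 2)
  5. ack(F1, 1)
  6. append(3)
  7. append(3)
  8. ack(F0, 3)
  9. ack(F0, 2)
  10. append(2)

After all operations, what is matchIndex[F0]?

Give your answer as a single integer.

Op 1: append 1 -> log_len=1
Op 2: F0 acks idx 1 -> match: F0=1 F1=0; commitIndex=1
Op 3: append 1 -> log_len=2
Op 4: F1 acks idx 2 -> match: F0=1 F1=2; commitIndex=2
Op 5: F1 acks idx 1 -> match: F0=1 F1=2; commitIndex=2
Op 6: append 3 -> log_len=5
Op 7: append 3 -> log_len=8
Op 8: F0 acks idx 3 -> match: F0=3 F1=2; commitIndex=3
Op 9: F0 acks idx 2 -> match: F0=3 F1=2; commitIndex=3
Op 10: append 2 -> log_len=10

Answer: 3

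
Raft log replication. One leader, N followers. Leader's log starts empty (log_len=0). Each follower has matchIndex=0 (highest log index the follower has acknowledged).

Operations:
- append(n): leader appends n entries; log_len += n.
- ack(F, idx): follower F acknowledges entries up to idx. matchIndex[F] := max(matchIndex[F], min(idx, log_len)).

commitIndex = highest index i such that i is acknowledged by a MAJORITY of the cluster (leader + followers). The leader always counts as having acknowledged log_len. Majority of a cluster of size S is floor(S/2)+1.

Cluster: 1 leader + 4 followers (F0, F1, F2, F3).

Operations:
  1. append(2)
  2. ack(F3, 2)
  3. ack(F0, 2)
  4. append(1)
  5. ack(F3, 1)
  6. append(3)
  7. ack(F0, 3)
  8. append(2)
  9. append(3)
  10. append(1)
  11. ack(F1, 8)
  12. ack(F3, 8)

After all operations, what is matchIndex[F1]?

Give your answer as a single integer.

Answer: 8

Derivation:
Op 1: append 2 -> log_len=2
Op 2: F3 acks idx 2 -> match: F0=0 F1=0 F2=0 F3=2; commitIndex=0
Op 3: F0 acks idx 2 -> match: F0=2 F1=0 F2=0 F3=2; commitIndex=2
Op 4: append 1 -> log_len=3
Op 5: F3 acks idx 1 -> match: F0=2 F1=0 F2=0 F3=2; commitIndex=2
Op 6: append 3 -> log_len=6
Op 7: F0 acks idx 3 -> match: F0=3 F1=0 F2=0 F3=2; commitIndex=2
Op 8: append 2 -> log_len=8
Op 9: append 3 -> log_len=11
Op 10: append 1 -> log_len=12
Op 11: F1 acks idx 8 -> match: F0=3 F1=8 F2=0 F3=2; commitIndex=3
Op 12: F3 acks idx 8 -> match: F0=3 F1=8 F2=0 F3=8; commitIndex=8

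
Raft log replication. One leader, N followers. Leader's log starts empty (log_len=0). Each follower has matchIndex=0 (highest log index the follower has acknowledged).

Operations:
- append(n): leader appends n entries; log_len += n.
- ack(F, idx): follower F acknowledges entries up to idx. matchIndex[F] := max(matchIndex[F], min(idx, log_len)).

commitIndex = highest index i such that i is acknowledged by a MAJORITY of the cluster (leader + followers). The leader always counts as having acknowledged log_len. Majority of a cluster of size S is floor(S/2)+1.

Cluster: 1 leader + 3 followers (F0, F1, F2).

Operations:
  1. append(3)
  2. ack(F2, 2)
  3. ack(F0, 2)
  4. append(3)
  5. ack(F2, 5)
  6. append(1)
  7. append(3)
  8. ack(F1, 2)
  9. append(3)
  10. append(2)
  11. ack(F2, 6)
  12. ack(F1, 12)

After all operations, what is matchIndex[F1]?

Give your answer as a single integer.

Op 1: append 3 -> log_len=3
Op 2: F2 acks idx 2 -> match: F0=0 F1=0 F2=2; commitIndex=0
Op 3: F0 acks idx 2 -> match: F0=2 F1=0 F2=2; commitIndex=2
Op 4: append 3 -> log_len=6
Op 5: F2 acks idx 5 -> match: F0=2 F1=0 F2=5; commitIndex=2
Op 6: append 1 -> log_len=7
Op 7: append 3 -> log_len=10
Op 8: F1 acks idx 2 -> match: F0=2 F1=2 F2=5; commitIndex=2
Op 9: append 3 -> log_len=13
Op 10: append 2 -> log_len=15
Op 11: F2 acks idx 6 -> match: F0=2 F1=2 F2=6; commitIndex=2
Op 12: F1 acks idx 12 -> match: F0=2 F1=12 F2=6; commitIndex=6

Answer: 12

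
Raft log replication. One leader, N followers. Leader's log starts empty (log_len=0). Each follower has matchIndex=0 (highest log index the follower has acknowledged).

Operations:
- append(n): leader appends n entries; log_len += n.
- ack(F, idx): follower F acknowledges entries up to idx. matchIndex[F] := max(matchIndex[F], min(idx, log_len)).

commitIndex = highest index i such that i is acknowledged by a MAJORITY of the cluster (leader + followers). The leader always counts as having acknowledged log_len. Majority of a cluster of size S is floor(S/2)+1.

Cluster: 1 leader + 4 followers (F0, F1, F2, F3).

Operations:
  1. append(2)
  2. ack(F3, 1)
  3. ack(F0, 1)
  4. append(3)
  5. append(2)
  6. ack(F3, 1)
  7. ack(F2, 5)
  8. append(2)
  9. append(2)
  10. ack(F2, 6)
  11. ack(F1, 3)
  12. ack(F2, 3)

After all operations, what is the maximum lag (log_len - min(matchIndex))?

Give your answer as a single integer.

Op 1: append 2 -> log_len=2
Op 2: F3 acks idx 1 -> match: F0=0 F1=0 F2=0 F3=1; commitIndex=0
Op 3: F0 acks idx 1 -> match: F0=1 F1=0 F2=0 F3=1; commitIndex=1
Op 4: append 3 -> log_len=5
Op 5: append 2 -> log_len=7
Op 6: F3 acks idx 1 -> match: F0=1 F1=0 F2=0 F3=1; commitIndex=1
Op 7: F2 acks idx 5 -> match: F0=1 F1=0 F2=5 F3=1; commitIndex=1
Op 8: append 2 -> log_len=9
Op 9: append 2 -> log_len=11
Op 10: F2 acks idx 6 -> match: F0=1 F1=0 F2=6 F3=1; commitIndex=1
Op 11: F1 acks idx 3 -> match: F0=1 F1=3 F2=6 F3=1; commitIndex=3
Op 12: F2 acks idx 3 -> match: F0=1 F1=3 F2=6 F3=1; commitIndex=3

Answer: 10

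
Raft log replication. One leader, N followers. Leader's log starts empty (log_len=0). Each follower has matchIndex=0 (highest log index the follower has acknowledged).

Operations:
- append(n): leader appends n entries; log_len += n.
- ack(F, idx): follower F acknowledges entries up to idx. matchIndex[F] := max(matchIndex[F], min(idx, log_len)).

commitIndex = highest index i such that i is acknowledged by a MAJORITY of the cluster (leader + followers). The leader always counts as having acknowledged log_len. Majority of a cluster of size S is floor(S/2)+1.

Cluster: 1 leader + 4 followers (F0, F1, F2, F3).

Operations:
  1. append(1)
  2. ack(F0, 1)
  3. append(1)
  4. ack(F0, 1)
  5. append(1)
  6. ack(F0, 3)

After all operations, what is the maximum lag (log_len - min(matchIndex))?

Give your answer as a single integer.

Answer: 3

Derivation:
Op 1: append 1 -> log_len=1
Op 2: F0 acks idx 1 -> match: F0=1 F1=0 F2=0 F3=0; commitIndex=0
Op 3: append 1 -> log_len=2
Op 4: F0 acks idx 1 -> match: F0=1 F1=0 F2=0 F3=0; commitIndex=0
Op 5: append 1 -> log_len=3
Op 6: F0 acks idx 3 -> match: F0=3 F1=0 F2=0 F3=0; commitIndex=0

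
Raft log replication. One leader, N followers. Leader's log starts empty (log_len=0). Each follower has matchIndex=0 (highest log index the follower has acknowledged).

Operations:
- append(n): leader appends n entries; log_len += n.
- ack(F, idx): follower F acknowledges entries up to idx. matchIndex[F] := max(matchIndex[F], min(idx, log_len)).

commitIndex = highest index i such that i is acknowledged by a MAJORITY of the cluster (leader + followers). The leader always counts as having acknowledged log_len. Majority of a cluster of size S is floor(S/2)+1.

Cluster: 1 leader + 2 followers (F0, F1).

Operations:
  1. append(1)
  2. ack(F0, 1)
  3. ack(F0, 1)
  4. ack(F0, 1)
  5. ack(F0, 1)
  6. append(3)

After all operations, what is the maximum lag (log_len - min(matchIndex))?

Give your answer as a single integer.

Op 1: append 1 -> log_len=1
Op 2: F0 acks idx 1 -> match: F0=1 F1=0; commitIndex=1
Op 3: F0 acks idx 1 -> match: F0=1 F1=0; commitIndex=1
Op 4: F0 acks idx 1 -> match: F0=1 F1=0; commitIndex=1
Op 5: F0 acks idx 1 -> match: F0=1 F1=0; commitIndex=1
Op 6: append 3 -> log_len=4

Answer: 4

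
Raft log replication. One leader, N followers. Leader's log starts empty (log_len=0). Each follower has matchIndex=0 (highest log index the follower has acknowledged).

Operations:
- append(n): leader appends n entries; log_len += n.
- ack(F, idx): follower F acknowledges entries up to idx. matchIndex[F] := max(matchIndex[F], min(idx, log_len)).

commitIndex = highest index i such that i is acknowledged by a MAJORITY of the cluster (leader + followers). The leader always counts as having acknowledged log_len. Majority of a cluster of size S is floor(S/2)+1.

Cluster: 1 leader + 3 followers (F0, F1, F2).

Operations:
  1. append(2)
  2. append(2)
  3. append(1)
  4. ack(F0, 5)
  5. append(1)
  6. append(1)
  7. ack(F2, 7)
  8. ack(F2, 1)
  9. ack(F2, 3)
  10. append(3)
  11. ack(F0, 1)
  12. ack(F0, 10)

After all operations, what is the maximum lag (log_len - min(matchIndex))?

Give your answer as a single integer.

Op 1: append 2 -> log_len=2
Op 2: append 2 -> log_len=4
Op 3: append 1 -> log_len=5
Op 4: F0 acks idx 5 -> match: F0=5 F1=0 F2=0; commitIndex=0
Op 5: append 1 -> log_len=6
Op 6: append 1 -> log_len=7
Op 7: F2 acks idx 7 -> match: F0=5 F1=0 F2=7; commitIndex=5
Op 8: F2 acks idx 1 -> match: F0=5 F1=0 F2=7; commitIndex=5
Op 9: F2 acks idx 3 -> match: F0=5 F1=0 F2=7; commitIndex=5
Op 10: append 3 -> log_len=10
Op 11: F0 acks idx 1 -> match: F0=5 F1=0 F2=7; commitIndex=5
Op 12: F0 acks idx 10 -> match: F0=10 F1=0 F2=7; commitIndex=7

Answer: 10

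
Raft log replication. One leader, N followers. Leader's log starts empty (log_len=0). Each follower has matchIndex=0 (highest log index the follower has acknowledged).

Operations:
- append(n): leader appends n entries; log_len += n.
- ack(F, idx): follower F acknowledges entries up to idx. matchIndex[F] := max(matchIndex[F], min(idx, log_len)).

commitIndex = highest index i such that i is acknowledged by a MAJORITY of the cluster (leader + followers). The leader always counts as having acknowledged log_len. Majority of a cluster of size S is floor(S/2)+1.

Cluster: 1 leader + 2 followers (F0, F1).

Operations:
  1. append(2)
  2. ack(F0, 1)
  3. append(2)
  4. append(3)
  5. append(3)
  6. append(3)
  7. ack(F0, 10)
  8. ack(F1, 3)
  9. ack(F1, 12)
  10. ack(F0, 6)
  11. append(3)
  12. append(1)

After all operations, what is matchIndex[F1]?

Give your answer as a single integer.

Op 1: append 2 -> log_len=2
Op 2: F0 acks idx 1 -> match: F0=1 F1=0; commitIndex=1
Op 3: append 2 -> log_len=4
Op 4: append 3 -> log_len=7
Op 5: append 3 -> log_len=10
Op 6: append 3 -> log_len=13
Op 7: F0 acks idx 10 -> match: F0=10 F1=0; commitIndex=10
Op 8: F1 acks idx 3 -> match: F0=10 F1=3; commitIndex=10
Op 9: F1 acks idx 12 -> match: F0=10 F1=12; commitIndex=12
Op 10: F0 acks idx 6 -> match: F0=10 F1=12; commitIndex=12
Op 11: append 3 -> log_len=16
Op 12: append 1 -> log_len=17

Answer: 12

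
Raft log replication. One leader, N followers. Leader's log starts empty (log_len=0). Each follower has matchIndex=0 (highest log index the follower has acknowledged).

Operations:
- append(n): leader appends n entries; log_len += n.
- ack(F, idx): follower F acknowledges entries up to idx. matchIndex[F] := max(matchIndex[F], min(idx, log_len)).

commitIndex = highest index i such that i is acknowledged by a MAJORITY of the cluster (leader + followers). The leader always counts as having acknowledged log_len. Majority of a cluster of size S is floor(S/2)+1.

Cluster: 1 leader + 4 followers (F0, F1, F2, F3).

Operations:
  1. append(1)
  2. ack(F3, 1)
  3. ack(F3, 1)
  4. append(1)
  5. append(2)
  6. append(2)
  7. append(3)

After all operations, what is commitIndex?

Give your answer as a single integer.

Answer: 0

Derivation:
Op 1: append 1 -> log_len=1
Op 2: F3 acks idx 1 -> match: F0=0 F1=0 F2=0 F3=1; commitIndex=0
Op 3: F3 acks idx 1 -> match: F0=0 F1=0 F2=0 F3=1; commitIndex=0
Op 4: append 1 -> log_len=2
Op 5: append 2 -> log_len=4
Op 6: append 2 -> log_len=6
Op 7: append 3 -> log_len=9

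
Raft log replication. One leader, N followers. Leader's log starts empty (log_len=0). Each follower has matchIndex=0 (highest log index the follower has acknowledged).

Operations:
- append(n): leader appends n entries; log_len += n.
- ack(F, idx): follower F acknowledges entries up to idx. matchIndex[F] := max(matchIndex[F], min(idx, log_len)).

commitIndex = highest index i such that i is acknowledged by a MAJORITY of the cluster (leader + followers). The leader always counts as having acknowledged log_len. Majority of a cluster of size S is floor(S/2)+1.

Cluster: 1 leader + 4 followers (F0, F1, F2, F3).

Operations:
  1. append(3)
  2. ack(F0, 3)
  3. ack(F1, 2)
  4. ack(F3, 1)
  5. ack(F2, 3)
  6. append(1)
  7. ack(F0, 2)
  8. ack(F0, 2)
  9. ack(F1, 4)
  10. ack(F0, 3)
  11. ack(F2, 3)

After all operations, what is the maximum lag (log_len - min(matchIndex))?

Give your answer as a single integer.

Answer: 3

Derivation:
Op 1: append 3 -> log_len=3
Op 2: F0 acks idx 3 -> match: F0=3 F1=0 F2=0 F3=0; commitIndex=0
Op 3: F1 acks idx 2 -> match: F0=3 F1=2 F2=0 F3=0; commitIndex=2
Op 4: F3 acks idx 1 -> match: F0=3 F1=2 F2=0 F3=1; commitIndex=2
Op 5: F2 acks idx 3 -> match: F0=3 F1=2 F2=3 F3=1; commitIndex=3
Op 6: append 1 -> log_len=4
Op 7: F0 acks idx 2 -> match: F0=3 F1=2 F2=3 F3=1; commitIndex=3
Op 8: F0 acks idx 2 -> match: F0=3 F1=2 F2=3 F3=1; commitIndex=3
Op 9: F1 acks idx 4 -> match: F0=3 F1=4 F2=3 F3=1; commitIndex=3
Op 10: F0 acks idx 3 -> match: F0=3 F1=4 F2=3 F3=1; commitIndex=3
Op 11: F2 acks idx 3 -> match: F0=3 F1=4 F2=3 F3=1; commitIndex=3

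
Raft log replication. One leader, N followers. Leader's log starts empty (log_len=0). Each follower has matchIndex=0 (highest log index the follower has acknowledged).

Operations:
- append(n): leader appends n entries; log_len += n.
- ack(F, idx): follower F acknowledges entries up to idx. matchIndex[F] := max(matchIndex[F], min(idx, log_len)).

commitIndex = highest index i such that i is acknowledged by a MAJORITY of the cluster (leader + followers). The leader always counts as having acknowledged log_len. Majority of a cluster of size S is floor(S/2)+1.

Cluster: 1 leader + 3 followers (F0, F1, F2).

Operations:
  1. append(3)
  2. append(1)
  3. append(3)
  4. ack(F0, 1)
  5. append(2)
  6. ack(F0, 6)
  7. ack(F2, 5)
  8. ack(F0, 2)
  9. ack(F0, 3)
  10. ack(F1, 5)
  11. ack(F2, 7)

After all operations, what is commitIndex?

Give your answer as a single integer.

Op 1: append 3 -> log_len=3
Op 2: append 1 -> log_len=4
Op 3: append 3 -> log_len=7
Op 4: F0 acks idx 1 -> match: F0=1 F1=0 F2=0; commitIndex=0
Op 5: append 2 -> log_len=9
Op 6: F0 acks idx 6 -> match: F0=6 F1=0 F2=0; commitIndex=0
Op 7: F2 acks idx 5 -> match: F0=6 F1=0 F2=5; commitIndex=5
Op 8: F0 acks idx 2 -> match: F0=6 F1=0 F2=5; commitIndex=5
Op 9: F0 acks idx 3 -> match: F0=6 F1=0 F2=5; commitIndex=5
Op 10: F1 acks idx 5 -> match: F0=6 F1=5 F2=5; commitIndex=5
Op 11: F2 acks idx 7 -> match: F0=6 F1=5 F2=7; commitIndex=6

Answer: 6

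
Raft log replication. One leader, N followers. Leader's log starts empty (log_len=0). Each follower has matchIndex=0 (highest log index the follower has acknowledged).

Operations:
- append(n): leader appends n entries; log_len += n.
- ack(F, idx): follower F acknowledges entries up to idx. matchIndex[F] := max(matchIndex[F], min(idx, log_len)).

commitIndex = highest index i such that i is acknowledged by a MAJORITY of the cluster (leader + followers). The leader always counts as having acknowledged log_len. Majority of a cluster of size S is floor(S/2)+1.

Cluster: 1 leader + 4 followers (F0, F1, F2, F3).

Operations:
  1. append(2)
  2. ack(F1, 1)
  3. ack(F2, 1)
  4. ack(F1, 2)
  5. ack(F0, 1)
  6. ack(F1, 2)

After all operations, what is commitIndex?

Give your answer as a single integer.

Op 1: append 2 -> log_len=2
Op 2: F1 acks idx 1 -> match: F0=0 F1=1 F2=0 F3=0; commitIndex=0
Op 3: F2 acks idx 1 -> match: F0=0 F1=1 F2=1 F3=0; commitIndex=1
Op 4: F1 acks idx 2 -> match: F0=0 F1=2 F2=1 F3=0; commitIndex=1
Op 5: F0 acks idx 1 -> match: F0=1 F1=2 F2=1 F3=0; commitIndex=1
Op 6: F1 acks idx 2 -> match: F0=1 F1=2 F2=1 F3=0; commitIndex=1

Answer: 1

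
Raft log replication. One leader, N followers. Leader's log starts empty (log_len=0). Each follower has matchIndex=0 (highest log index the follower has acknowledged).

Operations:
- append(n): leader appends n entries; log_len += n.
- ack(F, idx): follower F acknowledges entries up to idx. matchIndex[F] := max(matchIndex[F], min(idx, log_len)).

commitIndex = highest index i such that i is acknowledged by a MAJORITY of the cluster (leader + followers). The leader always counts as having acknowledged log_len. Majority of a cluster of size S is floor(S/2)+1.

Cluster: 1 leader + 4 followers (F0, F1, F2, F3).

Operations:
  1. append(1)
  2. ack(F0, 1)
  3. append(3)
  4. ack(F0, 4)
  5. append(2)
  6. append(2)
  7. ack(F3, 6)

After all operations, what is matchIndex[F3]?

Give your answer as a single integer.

Op 1: append 1 -> log_len=1
Op 2: F0 acks idx 1 -> match: F0=1 F1=0 F2=0 F3=0; commitIndex=0
Op 3: append 3 -> log_len=4
Op 4: F0 acks idx 4 -> match: F0=4 F1=0 F2=0 F3=0; commitIndex=0
Op 5: append 2 -> log_len=6
Op 6: append 2 -> log_len=8
Op 7: F3 acks idx 6 -> match: F0=4 F1=0 F2=0 F3=6; commitIndex=4

Answer: 6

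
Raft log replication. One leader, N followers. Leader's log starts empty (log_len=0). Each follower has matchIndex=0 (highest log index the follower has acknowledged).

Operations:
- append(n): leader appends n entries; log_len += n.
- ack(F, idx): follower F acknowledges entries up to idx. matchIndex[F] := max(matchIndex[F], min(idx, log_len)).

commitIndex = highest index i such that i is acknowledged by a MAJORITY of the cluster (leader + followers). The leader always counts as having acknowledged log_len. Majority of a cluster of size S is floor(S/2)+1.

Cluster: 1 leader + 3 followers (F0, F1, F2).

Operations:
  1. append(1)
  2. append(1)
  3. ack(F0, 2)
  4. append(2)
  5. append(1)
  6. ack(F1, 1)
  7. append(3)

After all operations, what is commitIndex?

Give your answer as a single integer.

Op 1: append 1 -> log_len=1
Op 2: append 1 -> log_len=2
Op 3: F0 acks idx 2 -> match: F0=2 F1=0 F2=0; commitIndex=0
Op 4: append 2 -> log_len=4
Op 5: append 1 -> log_len=5
Op 6: F1 acks idx 1 -> match: F0=2 F1=1 F2=0; commitIndex=1
Op 7: append 3 -> log_len=8

Answer: 1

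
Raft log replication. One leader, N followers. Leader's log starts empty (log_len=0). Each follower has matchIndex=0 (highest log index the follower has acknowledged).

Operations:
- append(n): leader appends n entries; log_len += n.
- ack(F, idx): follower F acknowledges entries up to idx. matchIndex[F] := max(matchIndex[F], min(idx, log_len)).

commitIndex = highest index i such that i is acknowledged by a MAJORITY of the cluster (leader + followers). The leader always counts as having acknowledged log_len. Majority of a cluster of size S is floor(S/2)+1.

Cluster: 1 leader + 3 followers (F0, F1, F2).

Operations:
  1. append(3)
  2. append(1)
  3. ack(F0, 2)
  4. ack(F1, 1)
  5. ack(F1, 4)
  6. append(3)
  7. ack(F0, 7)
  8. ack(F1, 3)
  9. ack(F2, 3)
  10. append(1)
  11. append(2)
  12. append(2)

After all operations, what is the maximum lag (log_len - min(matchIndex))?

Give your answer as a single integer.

Op 1: append 3 -> log_len=3
Op 2: append 1 -> log_len=4
Op 3: F0 acks idx 2 -> match: F0=2 F1=0 F2=0; commitIndex=0
Op 4: F1 acks idx 1 -> match: F0=2 F1=1 F2=0; commitIndex=1
Op 5: F1 acks idx 4 -> match: F0=2 F1=4 F2=0; commitIndex=2
Op 6: append 3 -> log_len=7
Op 7: F0 acks idx 7 -> match: F0=7 F1=4 F2=0; commitIndex=4
Op 8: F1 acks idx 3 -> match: F0=7 F1=4 F2=0; commitIndex=4
Op 9: F2 acks idx 3 -> match: F0=7 F1=4 F2=3; commitIndex=4
Op 10: append 1 -> log_len=8
Op 11: append 2 -> log_len=10
Op 12: append 2 -> log_len=12

Answer: 9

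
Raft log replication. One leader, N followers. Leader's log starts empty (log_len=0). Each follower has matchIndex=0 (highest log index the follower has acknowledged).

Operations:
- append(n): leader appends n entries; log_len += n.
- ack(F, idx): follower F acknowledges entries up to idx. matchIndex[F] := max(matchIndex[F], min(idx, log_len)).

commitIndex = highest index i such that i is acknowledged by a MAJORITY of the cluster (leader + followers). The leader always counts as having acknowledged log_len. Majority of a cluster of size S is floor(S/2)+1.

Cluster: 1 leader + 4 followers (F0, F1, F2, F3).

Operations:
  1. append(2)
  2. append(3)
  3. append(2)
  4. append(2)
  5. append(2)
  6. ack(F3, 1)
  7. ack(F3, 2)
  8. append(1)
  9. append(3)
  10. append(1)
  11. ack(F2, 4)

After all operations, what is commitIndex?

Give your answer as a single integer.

Answer: 2

Derivation:
Op 1: append 2 -> log_len=2
Op 2: append 3 -> log_len=5
Op 3: append 2 -> log_len=7
Op 4: append 2 -> log_len=9
Op 5: append 2 -> log_len=11
Op 6: F3 acks idx 1 -> match: F0=0 F1=0 F2=0 F3=1; commitIndex=0
Op 7: F3 acks idx 2 -> match: F0=0 F1=0 F2=0 F3=2; commitIndex=0
Op 8: append 1 -> log_len=12
Op 9: append 3 -> log_len=15
Op 10: append 1 -> log_len=16
Op 11: F2 acks idx 4 -> match: F0=0 F1=0 F2=4 F3=2; commitIndex=2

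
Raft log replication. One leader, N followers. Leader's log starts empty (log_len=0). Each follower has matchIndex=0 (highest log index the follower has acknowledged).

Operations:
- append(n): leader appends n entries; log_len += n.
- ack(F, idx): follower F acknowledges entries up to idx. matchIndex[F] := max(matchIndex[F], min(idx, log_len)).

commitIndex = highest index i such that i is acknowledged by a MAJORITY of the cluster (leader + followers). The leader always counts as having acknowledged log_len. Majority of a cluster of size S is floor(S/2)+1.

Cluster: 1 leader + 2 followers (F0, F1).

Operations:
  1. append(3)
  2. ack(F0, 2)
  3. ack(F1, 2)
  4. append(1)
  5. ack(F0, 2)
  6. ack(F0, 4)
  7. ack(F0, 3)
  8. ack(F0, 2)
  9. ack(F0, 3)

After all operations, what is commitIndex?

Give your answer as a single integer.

Answer: 4

Derivation:
Op 1: append 3 -> log_len=3
Op 2: F0 acks idx 2 -> match: F0=2 F1=0; commitIndex=2
Op 3: F1 acks idx 2 -> match: F0=2 F1=2; commitIndex=2
Op 4: append 1 -> log_len=4
Op 5: F0 acks idx 2 -> match: F0=2 F1=2; commitIndex=2
Op 6: F0 acks idx 4 -> match: F0=4 F1=2; commitIndex=4
Op 7: F0 acks idx 3 -> match: F0=4 F1=2; commitIndex=4
Op 8: F0 acks idx 2 -> match: F0=4 F1=2; commitIndex=4
Op 9: F0 acks idx 3 -> match: F0=4 F1=2; commitIndex=4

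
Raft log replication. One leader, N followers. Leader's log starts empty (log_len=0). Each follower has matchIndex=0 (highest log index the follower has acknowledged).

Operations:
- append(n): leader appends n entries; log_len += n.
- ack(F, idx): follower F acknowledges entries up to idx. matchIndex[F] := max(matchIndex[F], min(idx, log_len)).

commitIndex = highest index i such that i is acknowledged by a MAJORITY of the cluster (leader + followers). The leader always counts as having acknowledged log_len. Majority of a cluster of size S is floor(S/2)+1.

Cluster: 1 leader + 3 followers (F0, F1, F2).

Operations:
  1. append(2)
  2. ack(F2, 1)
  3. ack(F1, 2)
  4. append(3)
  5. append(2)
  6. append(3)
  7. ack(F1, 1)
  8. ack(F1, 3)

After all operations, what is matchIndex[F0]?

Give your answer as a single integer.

Op 1: append 2 -> log_len=2
Op 2: F2 acks idx 1 -> match: F0=0 F1=0 F2=1; commitIndex=0
Op 3: F1 acks idx 2 -> match: F0=0 F1=2 F2=1; commitIndex=1
Op 4: append 3 -> log_len=5
Op 5: append 2 -> log_len=7
Op 6: append 3 -> log_len=10
Op 7: F1 acks idx 1 -> match: F0=0 F1=2 F2=1; commitIndex=1
Op 8: F1 acks idx 3 -> match: F0=0 F1=3 F2=1; commitIndex=1

Answer: 0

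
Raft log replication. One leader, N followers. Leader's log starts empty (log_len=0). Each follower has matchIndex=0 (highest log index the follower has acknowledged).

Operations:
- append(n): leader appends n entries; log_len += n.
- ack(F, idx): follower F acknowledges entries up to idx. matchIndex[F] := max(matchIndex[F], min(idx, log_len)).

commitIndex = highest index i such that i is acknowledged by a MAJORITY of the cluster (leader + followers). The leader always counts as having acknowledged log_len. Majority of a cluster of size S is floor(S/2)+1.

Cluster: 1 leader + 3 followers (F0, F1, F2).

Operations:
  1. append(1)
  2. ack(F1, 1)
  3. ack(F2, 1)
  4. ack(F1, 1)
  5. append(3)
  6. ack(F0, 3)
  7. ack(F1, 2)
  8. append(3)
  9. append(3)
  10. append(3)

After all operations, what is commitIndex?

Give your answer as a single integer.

Op 1: append 1 -> log_len=1
Op 2: F1 acks idx 1 -> match: F0=0 F1=1 F2=0; commitIndex=0
Op 3: F2 acks idx 1 -> match: F0=0 F1=1 F2=1; commitIndex=1
Op 4: F1 acks idx 1 -> match: F0=0 F1=1 F2=1; commitIndex=1
Op 5: append 3 -> log_len=4
Op 6: F0 acks idx 3 -> match: F0=3 F1=1 F2=1; commitIndex=1
Op 7: F1 acks idx 2 -> match: F0=3 F1=2 F2=1; commitIndex=2
Op 8: append 3 -> log_len=7
Op 9: append 3 -> log_len=10
Op 10: append 3 -> log_len=13

Answer: 2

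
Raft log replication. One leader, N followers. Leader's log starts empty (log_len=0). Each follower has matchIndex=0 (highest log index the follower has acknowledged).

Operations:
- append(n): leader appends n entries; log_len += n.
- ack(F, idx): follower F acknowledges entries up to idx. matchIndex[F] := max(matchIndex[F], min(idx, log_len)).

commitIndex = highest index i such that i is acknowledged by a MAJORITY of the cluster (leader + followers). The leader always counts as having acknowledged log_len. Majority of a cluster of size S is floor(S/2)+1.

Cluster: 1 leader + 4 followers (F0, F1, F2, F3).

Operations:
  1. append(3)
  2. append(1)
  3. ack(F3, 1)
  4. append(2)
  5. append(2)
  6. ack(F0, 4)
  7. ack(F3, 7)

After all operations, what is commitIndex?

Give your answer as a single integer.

Answer: 4

Derivation:
Op 1: append 3 -> log_len=3
Op 2: append 1 -> log_len=4
Op 3: F3 acks idx 1 -> match: F0=0 F1=0 F2=0 F3=1; commitIndex=0
Op 4: append 2 -> log_len=6
Op 5: append 2 -> log_len=8
Op 6: F0 acks idx 4 -> match: F0=4 F1=0 F2=0 F3=1; commitIndex=1
Op 7: F3 acks idx 7 -> match: F0=4 F1=0 F2=0 F3=7; commitIndex=4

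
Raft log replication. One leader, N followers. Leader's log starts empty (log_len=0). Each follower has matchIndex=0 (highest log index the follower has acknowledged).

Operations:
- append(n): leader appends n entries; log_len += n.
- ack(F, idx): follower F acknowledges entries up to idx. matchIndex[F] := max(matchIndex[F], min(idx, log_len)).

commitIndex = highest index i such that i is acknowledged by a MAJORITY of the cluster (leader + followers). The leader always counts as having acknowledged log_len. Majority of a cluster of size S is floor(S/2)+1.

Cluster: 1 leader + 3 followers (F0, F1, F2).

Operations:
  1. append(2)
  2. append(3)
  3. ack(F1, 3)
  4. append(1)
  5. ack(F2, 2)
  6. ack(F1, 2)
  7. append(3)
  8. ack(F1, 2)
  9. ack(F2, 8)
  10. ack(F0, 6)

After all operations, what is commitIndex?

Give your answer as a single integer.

Answer: 6

Derivation:
Op 1: append 2 -> log_len=2
Op 2: append 3 -> log_len=5
Op 3: F1 acks idx 3 -> match: F0=0 F1=3 F2=0; commitIndex=0
Op 4: append 1 -> log_len=6
Op 5: F2 acks idx 2 -> match: F0=0 F1=3 F2=2; commitIndex=2
Op 6: F1 acks idx 2 -> match: F0=0 F1=3 F2=2; commitIndex=2
Op 7: append 3 -> log_len=9
Op 8: F1 acks idx 2 -> match: F0=0 F1=3 F2=2; commitIndex=2
Op 9: F2 acks idx 8 -> match: F0=0 F1=3 F2=8; commitIndex=3
Op 10: F0 acks idx 6 -> match: F0=6 F1=3 F2=8; commitIndex=6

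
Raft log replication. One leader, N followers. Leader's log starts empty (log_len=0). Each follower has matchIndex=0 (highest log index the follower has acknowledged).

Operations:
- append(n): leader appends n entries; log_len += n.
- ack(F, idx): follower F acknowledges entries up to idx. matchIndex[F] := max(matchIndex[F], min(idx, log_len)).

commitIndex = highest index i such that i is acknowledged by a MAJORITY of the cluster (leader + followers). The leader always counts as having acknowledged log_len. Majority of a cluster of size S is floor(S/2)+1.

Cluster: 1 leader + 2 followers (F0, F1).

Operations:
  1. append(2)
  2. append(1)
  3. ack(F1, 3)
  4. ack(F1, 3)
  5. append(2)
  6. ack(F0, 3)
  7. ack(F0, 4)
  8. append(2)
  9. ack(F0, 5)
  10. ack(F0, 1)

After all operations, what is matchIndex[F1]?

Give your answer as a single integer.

Answer: 3

Derivation:
Op 1: append 2 -> log_len=2
Op 2: append 1 -> log_len=3
Op 3: F1 acks idx 3 -> match: F0=0 F1=3; commitIndex=3
Op 4: F1 acks idx 3 -> match: F0=0 F1=3; commitIndex=3
Op 5: append 2 -> log_len=5
Op 6: F0 acks idx 3 -> match: F0=3 F1=3; commitIndex=3
Op 7: F0 acks idx 4 -> match: F0=4 F1=3; commitIndex=4
Op 8: append 2 -> log_len=7
Op 9: F0 acks idx 5 -> match: F0=5 F1=3; commitIndex=5
Op 10: F0 acks idx 1 -> match: F0=5 F1=3; commitIndex=5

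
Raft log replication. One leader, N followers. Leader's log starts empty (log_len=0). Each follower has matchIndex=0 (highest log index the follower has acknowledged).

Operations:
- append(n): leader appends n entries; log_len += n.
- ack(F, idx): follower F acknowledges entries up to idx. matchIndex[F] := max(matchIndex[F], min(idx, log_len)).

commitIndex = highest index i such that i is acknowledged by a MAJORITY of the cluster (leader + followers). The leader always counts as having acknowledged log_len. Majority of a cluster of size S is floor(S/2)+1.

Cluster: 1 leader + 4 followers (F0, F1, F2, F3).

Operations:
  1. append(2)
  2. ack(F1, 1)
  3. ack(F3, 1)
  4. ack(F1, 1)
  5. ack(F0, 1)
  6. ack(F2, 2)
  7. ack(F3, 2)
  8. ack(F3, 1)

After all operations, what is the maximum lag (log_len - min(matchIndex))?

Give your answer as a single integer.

Answer: 1

Derivation:
Op 1: append 2 -> log_len=2
Op 2: F1 acks idx 1 -> match: F0=0 F1=1 F2=0 F3=0; commitIndex=0
Op 3: F3 acks idx 1 -> match: F0=0 F1=1 F2=0 F3=1; commitIndex=1
Op 4: F1 acks idx 1 -> match: F0=0 F1=1 F2=0 F3=1; commitIndex=1
Op 5: F0 acks idx 1 -> match: F0=1 F1=1 F2=0 F3=1; commitIndex=1
Op 6: F2 acks idx 2 -> match: F0=1 F1=1 F2=2 F3=1; commitIndex=1
Op 7: F3 acks idx 2 -> match: F0=1 F1=1 F2=2 F3=2; commitIndex=2
Op 8: F3 acks idx 1 -> match: F0=1 F1=1 F2=2 F3=2; commitIndex=2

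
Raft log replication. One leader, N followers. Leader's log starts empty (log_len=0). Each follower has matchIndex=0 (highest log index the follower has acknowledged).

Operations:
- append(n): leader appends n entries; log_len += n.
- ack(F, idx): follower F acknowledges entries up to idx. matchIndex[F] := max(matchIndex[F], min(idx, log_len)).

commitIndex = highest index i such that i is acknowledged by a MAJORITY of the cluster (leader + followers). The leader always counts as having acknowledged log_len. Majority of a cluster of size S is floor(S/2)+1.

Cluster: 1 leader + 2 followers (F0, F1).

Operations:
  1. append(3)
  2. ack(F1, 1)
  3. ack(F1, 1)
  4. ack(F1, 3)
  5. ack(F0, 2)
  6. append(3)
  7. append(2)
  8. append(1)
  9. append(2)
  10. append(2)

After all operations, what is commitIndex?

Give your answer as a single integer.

Op 1: append 3 -> log_len=3
Op 2: F1 acks idx 1 -> match: F0=0 F1=1; commitIndex=1
Op 3: F1 acks idx 1 -> match: F0=0 F1=1; commitIndex=1
Op 4: F1 acks idx 3 -> match: F0=0 F1=3; commitIndex=3
Op 5: F0 acks idx 2 -> match: F0=2 F1=3; commitIndex=3
Op 6: append 3 -> log_len=6
Op 7: append 2 -> log_len=8
Op 8: append 1 -> log_len=9
Op 9: append 2 -> log_len=11
Op 10: append 2 -> log_len=13

Answer: 3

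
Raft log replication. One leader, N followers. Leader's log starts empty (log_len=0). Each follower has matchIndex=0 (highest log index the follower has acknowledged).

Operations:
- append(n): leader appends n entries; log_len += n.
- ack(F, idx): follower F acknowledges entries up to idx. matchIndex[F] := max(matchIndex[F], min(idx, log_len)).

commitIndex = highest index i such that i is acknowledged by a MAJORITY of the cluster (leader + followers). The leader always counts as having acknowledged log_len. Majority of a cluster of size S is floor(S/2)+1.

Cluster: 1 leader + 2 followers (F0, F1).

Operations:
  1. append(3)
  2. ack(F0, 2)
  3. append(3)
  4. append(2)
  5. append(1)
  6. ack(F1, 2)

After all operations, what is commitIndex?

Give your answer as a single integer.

Op 1: append 3 -> log_len=3
Op 2: F0 acks idx 2 -> match: F0=2 F1=0; commitIndex=2
Op 3: append 3 -> log_len=6
Op 4: append 2 -> log_len=8
Op 5: append 1 -> log_len=9
Op 6: F1 acks idx 2 -> match: F0=2 F1=2; commitIndex=2

Answer: 2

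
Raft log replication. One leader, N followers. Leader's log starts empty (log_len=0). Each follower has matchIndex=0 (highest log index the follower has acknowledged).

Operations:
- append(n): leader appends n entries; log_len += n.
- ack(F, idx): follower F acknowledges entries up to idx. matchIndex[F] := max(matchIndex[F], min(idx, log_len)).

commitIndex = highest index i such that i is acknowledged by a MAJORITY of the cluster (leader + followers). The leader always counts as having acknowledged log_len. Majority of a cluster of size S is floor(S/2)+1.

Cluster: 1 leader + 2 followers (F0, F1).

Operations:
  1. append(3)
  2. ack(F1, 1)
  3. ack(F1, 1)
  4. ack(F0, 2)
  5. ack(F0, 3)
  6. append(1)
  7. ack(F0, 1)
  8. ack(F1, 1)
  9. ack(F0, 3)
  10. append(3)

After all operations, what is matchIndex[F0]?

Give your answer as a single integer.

Answer: 3

Derivation:
Op 1: append 3 -> log_len=3
Op 2: F1 acks idx 1 -> match: F0=0 F1=1; commitIndex=1
Op 3: F1 acks idx 1 -> match: F0=0 F1=1; commitIndex=1
Op 4: F0 acks idx 2 -> match: F0=2 F1=1; commitIndex=2
Op 5: F0 acks idx 3 -> match: F0=3 F1=1; commitIndex=3
Op 6: append 1 -> log_len=4
Op 7: F0 acks idx 1 -> match: F0=3 F1=1; commitIndex=3
Op 8: F1 acks idx 1 -> match: F0=3 F1=1; commitIndex=3
Op 9: F0 acks idx 3 -> match: F0=3 F1=1; commitIndex=3
Op 10: append 3 -> log_len=7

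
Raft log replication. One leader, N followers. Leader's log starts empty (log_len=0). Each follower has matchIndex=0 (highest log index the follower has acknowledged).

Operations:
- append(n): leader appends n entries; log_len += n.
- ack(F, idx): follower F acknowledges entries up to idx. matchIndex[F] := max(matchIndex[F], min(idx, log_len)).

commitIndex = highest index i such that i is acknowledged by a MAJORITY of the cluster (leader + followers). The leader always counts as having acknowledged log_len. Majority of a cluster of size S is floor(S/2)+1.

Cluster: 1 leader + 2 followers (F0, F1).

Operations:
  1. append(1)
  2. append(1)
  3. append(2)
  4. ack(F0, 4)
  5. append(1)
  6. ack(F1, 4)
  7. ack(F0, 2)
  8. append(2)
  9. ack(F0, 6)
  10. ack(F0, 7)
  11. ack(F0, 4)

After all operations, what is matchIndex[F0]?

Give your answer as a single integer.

Answer: 7

Derivation:
Op 1: append 1 -> log_len=1
Op 2: append 1 -> log_len=2
Op 3: append 2 -> log_len=4
Op 4: F0 acks idx 4 -> match: F0=4 F1=0; commitIndex=4
Op 5: append 1 -> log_len=5
Op 6: F1 acks idx 4 -> match: F0=4 F1=4; commitIndex=4
Op 7: F0 acks idx 2 -> match: F0=4 F1=4; commitIndex=4
Op 8: append 2 -> log_len=7
Op 9: F0 acks idx 6 -> match: F0=6 F1=4; commitIndex=6
Op 10: F0 acks idx 7 -> match: F0=7 F1=4; commitIndex=7
Op 11: F0 acks idx 4 -> match: F0=7 F1=4; commitIndex=7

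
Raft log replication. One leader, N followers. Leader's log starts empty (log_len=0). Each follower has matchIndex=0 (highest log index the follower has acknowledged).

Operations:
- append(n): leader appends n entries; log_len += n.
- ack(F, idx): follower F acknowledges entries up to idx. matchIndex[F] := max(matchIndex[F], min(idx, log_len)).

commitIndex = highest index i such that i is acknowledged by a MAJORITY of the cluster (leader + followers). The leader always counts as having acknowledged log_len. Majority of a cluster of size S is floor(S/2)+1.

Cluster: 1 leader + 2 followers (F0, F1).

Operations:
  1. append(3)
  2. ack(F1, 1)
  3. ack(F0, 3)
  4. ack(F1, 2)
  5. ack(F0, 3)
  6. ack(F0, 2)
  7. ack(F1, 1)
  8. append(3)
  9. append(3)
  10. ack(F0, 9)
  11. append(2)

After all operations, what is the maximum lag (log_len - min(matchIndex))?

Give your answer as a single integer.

Op 1: append 3 -> log_len=3
Op 2: F1 acks idx 1 -> match: F0=0 F1=1; commitIndex=1
Op 3: F0 acks idx 3 -> match: F0=3 F1=1; commitIndex=3
Op 4: F1 acks idx 2 -> match: F0=3 F1=2; commitIndex=3
Op 5: F0 acks idx 3 -> match: F0=3 F1=2; commitIndex=3
Op 6: F0 acks idx 2 -> match: F0=3 F1=2; commitIndex=3
Op 7: F1 acks idx 1 -> match: F0=3 F1=2; commitIndex=3
Op 8: append 3 -> log_len=6
Op 9: append 3 -> log_len=9
Op 10: F0 acks idx 9 -> match: F0=9 F1=2; commitIndex=9
Op 11: append 2 -> log_len=11

Answer: 9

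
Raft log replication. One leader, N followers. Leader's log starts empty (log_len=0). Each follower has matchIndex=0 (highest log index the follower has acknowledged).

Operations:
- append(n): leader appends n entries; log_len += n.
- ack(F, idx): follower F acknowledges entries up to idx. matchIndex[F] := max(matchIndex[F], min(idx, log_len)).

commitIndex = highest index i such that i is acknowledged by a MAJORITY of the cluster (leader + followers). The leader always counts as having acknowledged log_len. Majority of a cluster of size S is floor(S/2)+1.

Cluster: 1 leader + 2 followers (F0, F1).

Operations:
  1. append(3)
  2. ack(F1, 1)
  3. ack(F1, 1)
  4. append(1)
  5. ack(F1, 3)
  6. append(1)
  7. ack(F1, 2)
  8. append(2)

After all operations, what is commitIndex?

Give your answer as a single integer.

Answer: 3

Derivation:
Op 1: append 3 -> log_len=3
Op 2: F1 acks idx 1 -> match: F0=0 F1=1; commitIndex=1
Op 3: F1 acks idx 1 -> match: F0=0 F1=1; commitIndex=1
Op 4: append 1 -> log_len=4
Op 5: F1 acks idx 3 -> match: F0=0 F1=3; commitIndex=3
Op 6: append 1 -> log_len=5
Op 7: F1 acks idx 2 -> match: F0=0 F1=3; commitIndex=3
Op 8: append 2 -> log_len=7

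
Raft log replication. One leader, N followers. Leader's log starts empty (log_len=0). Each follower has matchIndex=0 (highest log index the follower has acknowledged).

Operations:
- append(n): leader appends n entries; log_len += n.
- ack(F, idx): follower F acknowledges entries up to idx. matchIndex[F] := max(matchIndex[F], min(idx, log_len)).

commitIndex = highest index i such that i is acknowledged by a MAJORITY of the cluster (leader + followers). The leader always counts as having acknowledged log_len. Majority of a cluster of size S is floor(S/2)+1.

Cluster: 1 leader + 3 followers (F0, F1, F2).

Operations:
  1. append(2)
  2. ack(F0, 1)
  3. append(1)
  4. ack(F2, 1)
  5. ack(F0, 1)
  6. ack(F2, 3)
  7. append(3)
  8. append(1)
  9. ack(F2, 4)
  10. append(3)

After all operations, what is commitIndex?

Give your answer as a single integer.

Op 1: append 2 -> log_len=2
Op 2: F0 acks idx 1 -> match: F0=1 F1=0 F2=0; commitIndex=0
Op 3: append 1 -> log_len=3
Op 4: F2 acks idx 1 -> match: F0=1 F1=0 F2=1; commitIndex=1
Op 5: F0 acks idx 1 -> match: F0=1 F1=0 F2=1; commitIndex=1
Op 6: F2 acks idx 3 -> match: F0=1 F1=0 F2=3; commitIndex=1
Op 7: append 3 -> log_len=6
Op 8: append 1 -> log_len=7
Op 9: F2 acks idx 4 -> match: F0=1 F1=0 F2=4; commitIndex=1
Op 10: append 3 -> log_len=10

Answer: 1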